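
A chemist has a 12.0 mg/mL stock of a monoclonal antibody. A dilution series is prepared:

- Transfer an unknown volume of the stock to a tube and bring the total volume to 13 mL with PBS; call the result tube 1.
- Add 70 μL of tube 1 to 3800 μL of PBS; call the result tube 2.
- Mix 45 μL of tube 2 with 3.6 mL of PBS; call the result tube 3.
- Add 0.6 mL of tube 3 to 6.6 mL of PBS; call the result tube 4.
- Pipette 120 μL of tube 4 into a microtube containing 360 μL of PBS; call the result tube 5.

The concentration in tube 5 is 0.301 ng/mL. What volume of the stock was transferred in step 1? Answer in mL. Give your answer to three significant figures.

Step 1: v brought to 13 mL → factor = 13 mL/v
Step 2: 70 μL + 3800 μL = 3870 μL total → factor 3870/70 = 55.286
Step 3: 45 μL + 3.6 mL = 3645 μL total → factor 3645/45 = 81
Step 4: 0.6 mL + 6.6 mL = 7.2 mL total → factor 7.2/0.6 = 12
Step 5: 120 μL + 360 μL = 480 μL total → factor 480/120 = 4
Product of known-step factors = 2.1495 × 10^5
Overall factor = 12.0 mg/mL / (0.301 ng/mL) = 3.9867 × 10^7
Step-1 factor = 3.9867 × 10^7 / 2.1495 × 10^5 = 185.47
v = 13 mL / 185.47 = 0.0701 mL

0.0701 mL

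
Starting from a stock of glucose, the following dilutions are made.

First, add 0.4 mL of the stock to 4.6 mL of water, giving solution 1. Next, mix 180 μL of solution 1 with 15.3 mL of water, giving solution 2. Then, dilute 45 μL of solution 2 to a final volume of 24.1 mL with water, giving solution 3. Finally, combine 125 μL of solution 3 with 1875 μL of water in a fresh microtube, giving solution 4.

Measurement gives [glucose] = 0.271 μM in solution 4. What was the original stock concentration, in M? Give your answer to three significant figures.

2.50 M

Step 1: 0.4 mL + 4.6 mL = 5 mL total → factor 5/0.4 = 12.5
Step 2: 180 μL + 15.3 mL = 15480 μL total → factor 15480/180 = 86
Step 3: 45 μL brought to 24.1 mL → factor 24100/45 = 535.56
Step 4: 125 μL + 1875 μL = 2000 μL total → factor 2000/125 = 16
Overall dilution factor = 12.5 × 86 × 535.56 × 16 = 9.2116 × 10^6
Stock = 0.271 μM × 9.2116 × 10^6 = 2.496 × 10^6 μM = 2.50 M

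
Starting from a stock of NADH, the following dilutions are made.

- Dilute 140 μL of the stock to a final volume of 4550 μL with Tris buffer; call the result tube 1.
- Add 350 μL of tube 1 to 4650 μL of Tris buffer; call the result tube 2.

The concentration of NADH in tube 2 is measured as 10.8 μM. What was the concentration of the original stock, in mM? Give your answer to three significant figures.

Step 1: 140 μL brought to 4550 μL → factor 4550/140 = 32.5
Step 2: 350 μL + 4650 μL = 5000 μL total → factor 5000/350 = 14.286
Overall dilution factor = 32.5 × 14.286 = 464.29
Stock = 10.8 μM × 464.29 = 5014 μM = 5.01 mM

5.01 mM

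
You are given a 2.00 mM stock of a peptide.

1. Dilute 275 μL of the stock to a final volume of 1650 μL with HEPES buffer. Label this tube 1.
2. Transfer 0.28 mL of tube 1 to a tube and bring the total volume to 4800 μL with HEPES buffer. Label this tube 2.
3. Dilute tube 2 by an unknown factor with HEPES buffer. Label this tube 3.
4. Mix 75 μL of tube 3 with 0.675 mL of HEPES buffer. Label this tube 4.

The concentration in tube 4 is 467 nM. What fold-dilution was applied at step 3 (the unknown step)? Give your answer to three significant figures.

Step 1: 275 μL brought to 1650 μL → factor 1650/275 = 6
Step 2: 0.28 mL brought to 4800 μL → factor 4.8/0.28 = 17.143
Step 3: unknown factor x
Step 4: 75 μL + 0.675 mL = 750 μL total → factor 750/75 = 10
Product of known-step factors = 1028.6
Overall factor = 2.00 mM / (467 nM) = 4282.7
x = 4282.7 / 1028.6 = 4.16

4.16-fold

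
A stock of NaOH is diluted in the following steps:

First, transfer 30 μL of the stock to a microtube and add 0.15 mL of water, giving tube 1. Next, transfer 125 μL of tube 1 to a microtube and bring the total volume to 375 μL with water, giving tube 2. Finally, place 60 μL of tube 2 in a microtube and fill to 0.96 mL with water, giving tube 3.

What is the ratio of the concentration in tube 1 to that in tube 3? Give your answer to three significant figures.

48.0

Step 1: 30 μL + 0.15 mL = 180 μL total → factor 180/30 = 6
Step 2: 125 μL brought to 375 μL → factor 375/125 = 3
Step 3: 60 μL brought to 0.96 mL → factor 960/60 = 16
Dilution factor to tube 1 = 6; to tube 3 = 288
[tube 1]/[tube 3] = (factor to tube 3)/(factor to tube 1) = 288/6 = 48.0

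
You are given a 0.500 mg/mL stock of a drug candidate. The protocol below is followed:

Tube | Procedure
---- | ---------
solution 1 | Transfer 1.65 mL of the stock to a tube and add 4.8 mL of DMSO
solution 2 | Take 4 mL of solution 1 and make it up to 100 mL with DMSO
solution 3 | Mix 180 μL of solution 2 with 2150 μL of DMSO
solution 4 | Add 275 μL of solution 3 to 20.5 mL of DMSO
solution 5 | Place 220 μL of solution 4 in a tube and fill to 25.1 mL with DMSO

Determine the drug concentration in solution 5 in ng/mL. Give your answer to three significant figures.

0.0459 ng/mL

Step 1: 1.65 mL + 4.8 mL = 6.45 mL total → factor 6.45/1.65 = 3.9091
Step 2: 4 mL brought to 100 mL → factor 100/4 = 25
Step 3: 180 μL + 2150 μL = 2330 μL total → factor 2330/180 = 12.944
Step 4: 275 μL + 20.5 mL = 20775 μL total → factor 20775/275 = 75.545
Step 5: 220 μL brought to 25.1 mL → factor 25100/220 = 114.09
Overall dilution factor = 3.9091 × 25 × 12.944 × 75.545 × 114.09 = 1.0903 × 10^7
Final = 0.500 mg/mL / 1.0903 × 10^7 = 4.586 × 10^-8 mg/mL = 0.0459 ng/mL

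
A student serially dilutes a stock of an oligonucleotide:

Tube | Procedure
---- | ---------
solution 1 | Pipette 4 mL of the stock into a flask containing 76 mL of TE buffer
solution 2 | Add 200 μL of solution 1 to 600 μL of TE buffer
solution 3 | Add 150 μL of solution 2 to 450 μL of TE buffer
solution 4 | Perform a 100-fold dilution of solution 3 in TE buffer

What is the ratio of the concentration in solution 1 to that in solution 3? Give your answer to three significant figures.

16.0

Step 1: 4 mL + 76 mL = 80 mL total → factor 80/4 = 20
Step 2: 200 μL + 600 μL = 800 μL total → factor 800/200 = 4
Step 3: 150 μL + 450 μL = 600 μL total → factor 600/150 = 4
Dilution factor to solution 1 = 20; to solution 3 = 320
[solution 1]/[solution 3] = (factor to solution 3)/(factor to solution 1) = 320/20 = 16.0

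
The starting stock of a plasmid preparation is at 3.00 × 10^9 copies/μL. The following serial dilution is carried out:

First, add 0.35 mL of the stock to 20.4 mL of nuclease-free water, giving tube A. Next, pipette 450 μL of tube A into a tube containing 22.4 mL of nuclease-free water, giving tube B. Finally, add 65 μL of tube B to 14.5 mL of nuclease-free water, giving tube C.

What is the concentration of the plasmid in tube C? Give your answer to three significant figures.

Step 1: 0.35 mL + 20.4 mL = 20.75 mL total → factor 20.75/0.35 = 59.286
Step 2: 450 μL + 22.4 mL = 22850 μL total → factor 22850/450 = 50.778
Step 3: 65 μL + 14.5 mL = 14565 μL total → factor 14565/65 = 224.08
Overall dilution factor = 59.286 × 50.778 × 224.08 = 6.7456 × 10^5
Final = 3.00 × 10^9 copies/μL / 6.7456 × 10^5 = 4.45 × 10^3 copies/μL

4.45 × 10^3 copies/μL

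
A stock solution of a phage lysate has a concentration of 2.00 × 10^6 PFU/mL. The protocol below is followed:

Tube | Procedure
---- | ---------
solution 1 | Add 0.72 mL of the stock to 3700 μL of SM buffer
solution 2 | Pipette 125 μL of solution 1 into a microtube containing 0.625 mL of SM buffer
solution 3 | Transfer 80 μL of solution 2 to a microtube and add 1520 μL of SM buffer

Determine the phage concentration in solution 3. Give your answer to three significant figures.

Step 1: 0.72 mL + 3700 μL = 4.42 mL total → factor 4.42/0.72 = 6.1389
Step 2: 125 μL + 0.625 mL = 750 μL total → factor 750/125 = 6
Step 3: 80 μL + 1520 μL = 1600 μL total → factor 1600/80 = 20
Overall dilution factor = 6.1389 × 6 × 20 = 736.67
Final = 2.00 × 10^6 PFU/mL / 736.67 = 2.71 × 10^3 PFU/mL

2.71 × 10^3 PFU/mL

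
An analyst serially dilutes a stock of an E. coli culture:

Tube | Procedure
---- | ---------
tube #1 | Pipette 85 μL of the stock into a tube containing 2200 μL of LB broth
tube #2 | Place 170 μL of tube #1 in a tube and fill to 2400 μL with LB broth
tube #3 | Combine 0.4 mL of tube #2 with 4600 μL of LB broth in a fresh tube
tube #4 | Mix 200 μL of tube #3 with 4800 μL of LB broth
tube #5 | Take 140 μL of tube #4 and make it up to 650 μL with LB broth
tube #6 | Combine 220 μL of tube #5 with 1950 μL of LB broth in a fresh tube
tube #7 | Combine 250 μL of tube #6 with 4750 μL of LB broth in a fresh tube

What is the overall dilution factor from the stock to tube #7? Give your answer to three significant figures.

1.09 × 10^8

Step 1: 85 μL + 2200 μL = 2285 μL total → factor 2285/85 = 26.882
Step 2: 170 μL brought to 2400 μL → factor 2400/170 = 14.118
Step 3: 0.4 mL + 4600 μL = 5 mL total → factor 5/0.4 = 12.5
Step 4: 200 μL + 4800 μL = 5000 μL total → factor 5000/200 = 25
Step 5: 140 μL brought to 650 μL → factor 650/140 = 4.6429
Step 6: 220 μL + 1950 μL = 2170 μL total → factor 2170/220 = 9.8636
Step 7: 250 μL + 4750 μL = 5000 μL total → factor 5000/250 = 20
Overall dilution factor = 26.882 × 14.118 × 12.5 × 25 × 4.6429 × 9.8636 × 20 = 1.0863 × 10^8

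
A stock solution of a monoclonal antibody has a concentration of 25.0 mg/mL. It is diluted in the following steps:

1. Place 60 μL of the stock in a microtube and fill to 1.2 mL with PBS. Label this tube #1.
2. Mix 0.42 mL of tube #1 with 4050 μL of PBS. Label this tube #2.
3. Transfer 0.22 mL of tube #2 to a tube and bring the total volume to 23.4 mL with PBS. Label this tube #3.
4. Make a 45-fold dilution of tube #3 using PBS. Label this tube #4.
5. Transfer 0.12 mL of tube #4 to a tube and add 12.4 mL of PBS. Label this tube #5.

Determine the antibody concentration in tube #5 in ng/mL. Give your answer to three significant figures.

0.235 ng/mL

Step 1: 60 μL brought to 1.2 mL → factor 1200/60 = 20
Step 2: 0.42 mL + 4050 μL = 4.47 mL total → factor 4.47/0.42 = 10.643
Step 3: 0.22 mL brought to 23.4 mL → factor 23.4/0.22 = 106.36
Step 4: 45-fold → factor 45
Step 5: 0.12 mL + 12.4 mL = 12.52 mL total → factor 12.52/0.12 = 104.33
Overall dilution factor = 20 × 10.643 × 106.36 × 45 × 104.33 = 1.063 × 10^8
Final = 25.0 mg/mL / 1.063 × 10^8 = 2.352 × 10^-7 mg/mL = 0.235 ng/mL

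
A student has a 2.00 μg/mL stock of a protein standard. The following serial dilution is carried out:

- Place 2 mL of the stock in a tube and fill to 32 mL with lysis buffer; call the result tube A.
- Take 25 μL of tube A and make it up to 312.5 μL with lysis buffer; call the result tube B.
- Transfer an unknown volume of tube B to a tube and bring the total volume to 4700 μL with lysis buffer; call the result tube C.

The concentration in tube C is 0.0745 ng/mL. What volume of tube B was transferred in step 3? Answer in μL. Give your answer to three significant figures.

35.0 μL

Step 1: 2 mL brought to 32 mL → factor 32/2 = 16
Step 2: 25 μL brought to 312.5 μL → factor 312.5/25 = 12.5
Step 3: v brought to 4700 μL → factor = 4700 μL/v
Product of known-step factors = 200
Overall factor = 2.00 μg/mL / (0.0745 ng/mL) = 26846
Step-3 factor = 26846 / 200 = 134.23
v = 4700 μL / 134.23 = 35.0 μL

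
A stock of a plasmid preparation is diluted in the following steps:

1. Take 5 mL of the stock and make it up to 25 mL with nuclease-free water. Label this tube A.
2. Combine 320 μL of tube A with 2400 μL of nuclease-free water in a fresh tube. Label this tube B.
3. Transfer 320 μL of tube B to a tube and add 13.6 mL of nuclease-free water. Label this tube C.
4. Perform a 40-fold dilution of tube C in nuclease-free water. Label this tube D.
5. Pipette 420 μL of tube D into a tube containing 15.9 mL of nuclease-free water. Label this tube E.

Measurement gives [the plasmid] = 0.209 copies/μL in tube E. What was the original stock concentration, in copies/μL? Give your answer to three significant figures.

Step 1: 5 mL brought to 25 mL → factor 25/5 = 5
Step 2: 320 μL + 2400 μL = 2720 μL total → factor 2720/320 = 8.5
Step 3: 320 μL + 13.6 mL = 13920 μL total → factor 13920/320 = 43.5
Step 4: 40-fold → factor 40
Step 5: 420 μL + 15.9 mL = 16320 μL total → factor 16320/420 = 38.857
Overall dilution factor = 5 × 8.5 × 43.5 × 40 × 38.857 = 2.8735 × 10^6
Stock = 0.209 copies/μL × 2.8735 × 10^6 = 6.01 × 10^5 copies/μL

6.01 × 10^5 copies/μL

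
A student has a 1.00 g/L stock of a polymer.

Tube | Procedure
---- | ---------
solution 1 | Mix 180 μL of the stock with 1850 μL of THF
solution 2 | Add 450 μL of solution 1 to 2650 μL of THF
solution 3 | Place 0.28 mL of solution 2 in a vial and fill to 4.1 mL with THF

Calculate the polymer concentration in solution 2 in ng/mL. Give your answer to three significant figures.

1.29 × 10^4 ng/mL

Step 1: 180 μL + 1850 μL = 2030 μL total → factor 2030/180 = 11.278
Step 2: 450 μL + 2650 μL = 3100 μL total → factor 3100/450 = 6.8889
Dilution factor through solution 2 = 11.278 × 6.8889 = 77.691
[solution 2] = 1.00 g/L / 77.691 = 0.01287 g/L = 1.29 × 10^4 ng/mL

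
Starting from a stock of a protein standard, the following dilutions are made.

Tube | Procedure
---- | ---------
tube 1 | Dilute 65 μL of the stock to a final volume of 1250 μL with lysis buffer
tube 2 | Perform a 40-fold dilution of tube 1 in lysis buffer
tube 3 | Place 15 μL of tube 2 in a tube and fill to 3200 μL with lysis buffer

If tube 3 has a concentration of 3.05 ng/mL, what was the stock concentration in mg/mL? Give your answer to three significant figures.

0.501 mg/mL

Step 1: 65 μL brought to 1250 μL → factor 1250/65 = 19.231
Step 2: 40-fold → factor 40
Step 3: 15 μL brought to 3200 μL → factor 3200/15 = 213.33
Overall dilution factor = 19.231 × 40 × 213.33 = 1.641 × 10^5
Stock = 3.05 ng/mL × 1.641 × 10^5 = 5.005 × 10^5 ng/mL = 0.501 mg/mL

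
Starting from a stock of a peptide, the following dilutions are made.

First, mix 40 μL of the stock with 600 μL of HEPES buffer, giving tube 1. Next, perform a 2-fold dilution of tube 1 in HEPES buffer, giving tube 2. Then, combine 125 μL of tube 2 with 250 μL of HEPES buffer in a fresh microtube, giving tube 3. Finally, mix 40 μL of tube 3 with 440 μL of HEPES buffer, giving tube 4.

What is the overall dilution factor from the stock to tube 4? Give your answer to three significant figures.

Step 1: 40 μL + 600 μL = 640 μL total → factor 640/40 = 16
Step 2: 2-fold → factor 2
Step 3: 125 μL + 250 μL = 375 μL total → factor 375/125 = 3
Step 4: 40 μL + 440 μL = 480 μL total → factor 480/40 = 12
Overall dilution factor = 16 × 2 × 3 × 12 = 1152

1.15 × 10^3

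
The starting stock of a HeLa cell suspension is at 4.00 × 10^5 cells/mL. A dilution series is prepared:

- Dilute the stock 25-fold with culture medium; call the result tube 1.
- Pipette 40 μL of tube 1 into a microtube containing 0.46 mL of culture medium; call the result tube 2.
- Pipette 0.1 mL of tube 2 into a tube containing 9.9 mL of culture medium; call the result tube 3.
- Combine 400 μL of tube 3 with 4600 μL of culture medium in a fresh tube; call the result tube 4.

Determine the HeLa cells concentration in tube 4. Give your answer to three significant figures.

Step 1: 25-fold → factor 25
Step 2: 40 μL + 0.46 mL = 500 μL total → factor 500/40 = 12.5
Step 3: 0.1 mL + 9.9 mL = 10 mL total → factor 10/0.1 = 100
Step 4: 400 μL + 4600 μL = 5000 μL total → factor 5000/400 = 12.5
Overall dilution factor = 25 × 12.5 × 100 × 12.5 = 3.9062 × 10^5
Final = 4.00 × 10^5 cells/mL / 3.9062 × 10^5 = 1.02 cells/mL

1.02 cells/mL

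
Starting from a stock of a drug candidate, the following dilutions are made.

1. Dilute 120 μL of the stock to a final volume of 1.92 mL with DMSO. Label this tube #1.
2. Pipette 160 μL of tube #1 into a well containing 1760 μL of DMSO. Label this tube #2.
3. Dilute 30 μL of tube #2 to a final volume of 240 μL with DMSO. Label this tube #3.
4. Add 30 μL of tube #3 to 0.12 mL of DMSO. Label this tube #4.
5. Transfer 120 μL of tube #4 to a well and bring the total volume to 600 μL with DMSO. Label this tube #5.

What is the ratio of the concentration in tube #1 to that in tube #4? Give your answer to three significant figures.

480

Step 1: 120 μL brought to 1.92 mL → factor 1920/120 = 16
Step 2: 160 μL + 1760 μL = 1920 μL total → factor 1920/160 = 12
Step 3: 30 μL brought to 240 μL → factor 240/30 = 8
Step 4: 30 μL + 0.12 mL = 150 μL total → factor 150/30 = 5
Dilution factor to tube #1 = 16; to tube #4 = 7680
[tube #1]/[tube #4] = (factor to tube #4)/(factor to tube #1) = 7680/16 = 480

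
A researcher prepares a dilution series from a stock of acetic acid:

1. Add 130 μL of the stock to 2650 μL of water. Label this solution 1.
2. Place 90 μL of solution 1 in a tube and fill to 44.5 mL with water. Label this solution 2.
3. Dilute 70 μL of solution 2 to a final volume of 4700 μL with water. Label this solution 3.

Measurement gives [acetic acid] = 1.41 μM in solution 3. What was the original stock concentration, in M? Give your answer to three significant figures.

Step 1: 130 μL + 2650 μL = 2780 μL total → factor 2780/130 = 21.385
Step 2: 90 μL brought to 44.5 mL → factor 44500/90 = 494.44
Step 3: 70 μL brought to 4700 μL → factor 4700/70 = 67.143
Overall dilution factor = 21.385 × 494.44 × 67.143 = 7.0994 × 10^5
Stock = 1.41 μM × 7.0994 × 10^5 = 1.001 × 10^6 μM = 1.00 M

1.00 M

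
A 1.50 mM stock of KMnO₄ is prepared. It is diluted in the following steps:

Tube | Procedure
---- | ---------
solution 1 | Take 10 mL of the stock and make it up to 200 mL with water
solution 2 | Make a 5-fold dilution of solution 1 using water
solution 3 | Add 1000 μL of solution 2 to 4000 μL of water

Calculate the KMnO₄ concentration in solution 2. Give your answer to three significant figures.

Step 1: 10 mL brought to 200 mL → factor 200/10 = 20
Step 2: 5-fold → factor 5
Dilution factor through solution 2 = 20 × 5 = 100
[solution 2] = 1.50 mM / 100 = 0.0150 mM

0.0150 mM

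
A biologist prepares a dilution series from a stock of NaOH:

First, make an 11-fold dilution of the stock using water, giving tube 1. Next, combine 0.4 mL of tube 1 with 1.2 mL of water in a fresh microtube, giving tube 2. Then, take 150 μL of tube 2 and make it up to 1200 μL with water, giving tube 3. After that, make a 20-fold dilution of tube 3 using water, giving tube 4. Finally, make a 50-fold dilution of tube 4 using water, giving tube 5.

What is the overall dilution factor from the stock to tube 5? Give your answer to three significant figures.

Step 1: 11-fold → factor 11
Step 2: 0.4 mL + 1.2 mL = 1.6 mL total → factor 1.6/0.4 = 4
Step 3: 150 μL brought to 1200 μL → factor 1200/150 = 8
Step 4: 20-fold → factor 20
Step 5: 50-fold → factor 50
Overall dilution factor = 11 × 4 × 8 × 20 × 50 = 3.52 × 10^5

3.52 × 10^5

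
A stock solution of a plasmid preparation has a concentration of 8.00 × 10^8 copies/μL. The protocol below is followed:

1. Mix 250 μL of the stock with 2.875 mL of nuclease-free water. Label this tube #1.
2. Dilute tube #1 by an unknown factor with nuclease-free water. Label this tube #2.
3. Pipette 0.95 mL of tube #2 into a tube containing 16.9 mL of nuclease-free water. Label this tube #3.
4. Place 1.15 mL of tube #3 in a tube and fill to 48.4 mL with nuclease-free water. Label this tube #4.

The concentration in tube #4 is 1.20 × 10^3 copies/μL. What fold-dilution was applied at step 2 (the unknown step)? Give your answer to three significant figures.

67.4-fold

Step 1: 250 μL + 2.875 mL = 3125 μL total → factor 3125/250 = 12.5
Step 2: unknown factor x
Step 3: 0.95 mL + 16.9 mL = 17.85 mL total → factor 17.85/0.95 = 18.789
Step 4: 1.15 mL brought to 48.4 mL → factor 48.4/1.15 = 42.087
Product of known-step factors = 9884.9
Overall factor = 8.00 × 10^8 copies/μL / (1.20 × 10^3 copies/μL) = 6.6667 × 10^5
x = 6.6667 × 10^5 / 9884.9 = 67.4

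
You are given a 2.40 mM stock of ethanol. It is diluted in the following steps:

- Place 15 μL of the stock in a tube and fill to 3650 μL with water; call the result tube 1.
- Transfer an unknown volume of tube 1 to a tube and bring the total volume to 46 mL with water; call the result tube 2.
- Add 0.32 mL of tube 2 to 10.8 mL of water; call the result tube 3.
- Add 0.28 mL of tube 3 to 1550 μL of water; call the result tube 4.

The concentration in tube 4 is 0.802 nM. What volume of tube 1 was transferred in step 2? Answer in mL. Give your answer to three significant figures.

Step 1: 15 μL brought to 3650 μL → factor 3650/15 = 243.33
Step 2: v brought to 46 mL → factor = 46 mL/v
Step 3: 0.32 mL + 10.8 mL = 11.12 mL total → factor 11.12/0.32 = 34.75
Step 4: 0.28 mL + 1550 μL = 1.83 mL total → factor 1.83/0.28 = 6.5357
Product of known-step factors = 55265
Overall factor = 2.40 mM / (0.802 nM) = 2.9925 × 10^6
Step-2 factor = 2.9925 × 10^6 / 55265 = 54.149
v = 46 mL / 54.149 = 0.850 mL

0.850 mL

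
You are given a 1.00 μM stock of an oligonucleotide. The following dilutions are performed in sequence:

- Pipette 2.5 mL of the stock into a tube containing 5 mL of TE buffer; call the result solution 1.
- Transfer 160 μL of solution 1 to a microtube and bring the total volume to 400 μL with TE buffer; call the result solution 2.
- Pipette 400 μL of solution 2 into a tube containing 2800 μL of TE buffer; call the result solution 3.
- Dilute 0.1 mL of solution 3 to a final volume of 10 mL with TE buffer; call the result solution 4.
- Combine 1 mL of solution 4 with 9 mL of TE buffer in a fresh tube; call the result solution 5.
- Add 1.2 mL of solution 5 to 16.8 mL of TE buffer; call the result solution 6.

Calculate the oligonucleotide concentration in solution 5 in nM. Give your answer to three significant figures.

0.0167 nM

Step 1: 2.5 mL + 5 mL = 7.5 mL total → factor 7.5/2.5 = 3
Step 2: 160 μL brought to 400 μL → factor 400/160 = 2.5
Step 3: 400 μL + 2800 μL = 3200 μL total → factor 3200/400 = 8
Step 4: 0.1 mL brought to 10 mL → factor 10/0.1 = 100
Step 5: 1 mL + 9 mL = 10 mL total → factor 10/1 = 10
Dilution factor through solution 5 = 3 × 2.5 × 8 × 100 × 10 = 60000
[solution 5] = 1.00 μM / 60000 = 1.667 × 10^-5 μM = 0.0167 nM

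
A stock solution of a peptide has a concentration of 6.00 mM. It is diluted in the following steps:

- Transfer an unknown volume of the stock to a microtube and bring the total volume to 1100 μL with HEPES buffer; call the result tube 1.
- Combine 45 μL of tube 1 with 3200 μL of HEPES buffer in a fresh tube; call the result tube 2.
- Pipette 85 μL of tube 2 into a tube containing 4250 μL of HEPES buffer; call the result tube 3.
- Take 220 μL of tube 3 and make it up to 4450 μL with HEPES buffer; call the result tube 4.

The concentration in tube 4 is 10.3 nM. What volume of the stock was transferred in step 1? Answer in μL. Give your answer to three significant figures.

140 μL

Step 1: v brought to 1100 μL → factor = 1100 μL/v
Step 2: 45 μL + 3200 μL = 3245 μL total → factor 3245/45 = 72.111
Step 3: 85 μL + 4250 μL = 4335 μL total → factor 4335/85 = 51
Step 4: 220 μL brought to 4450 μL → factor 4450/220 = 20.227
Product of known-step factors = 74389
Overall factor = 6.00 mM / (10.3 nM) = 5.8252 × 10^5
Step-1 factor = 5.8252 × 10^5 / 74389 = 7.8308
v = 1100 μL / 7.8308 = 140 μL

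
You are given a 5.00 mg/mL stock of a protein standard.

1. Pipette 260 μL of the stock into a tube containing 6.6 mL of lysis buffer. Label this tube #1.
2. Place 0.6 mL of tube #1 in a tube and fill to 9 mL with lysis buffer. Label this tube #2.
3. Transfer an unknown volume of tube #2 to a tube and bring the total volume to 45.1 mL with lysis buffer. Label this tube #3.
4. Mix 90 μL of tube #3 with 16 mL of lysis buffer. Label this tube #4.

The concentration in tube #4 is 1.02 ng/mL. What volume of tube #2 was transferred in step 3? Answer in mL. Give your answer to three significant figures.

Step 1: 260 μL + 6.6 mL = 6860 μL total → factor 6860/260 = 26.385
Step 2: 0.6 mL brought to 9 mL → factor 9/0.6 = 15
Step 3: v brought to 45.1 mL → factor = 45.1 mL/v
Step 4: 90 μL + 16 mL = 16090 μL total → factor 16090/90 = 178.78
Product of known-step factors = 70755
Overall factor = 5.00 mg/mL / (1.02 ng/mL) = 4.902 × 10^6
Step-3 factor = 4.902 × 10^6 / 70755 = 69.281
v = 45.1 mL / 69.281 = 0.651 mL

0.651 mL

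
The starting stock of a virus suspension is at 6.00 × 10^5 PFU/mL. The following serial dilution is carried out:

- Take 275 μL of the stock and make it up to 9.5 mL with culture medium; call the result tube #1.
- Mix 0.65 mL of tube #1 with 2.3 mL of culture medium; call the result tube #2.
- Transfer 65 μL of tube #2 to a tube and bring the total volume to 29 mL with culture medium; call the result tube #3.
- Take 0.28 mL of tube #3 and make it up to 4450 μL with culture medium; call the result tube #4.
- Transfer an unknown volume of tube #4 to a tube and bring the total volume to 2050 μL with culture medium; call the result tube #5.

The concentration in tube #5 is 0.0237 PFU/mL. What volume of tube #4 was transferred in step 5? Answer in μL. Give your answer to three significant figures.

90.0 μL

Step 1: 275 μL brought to 9.5 mL → factor 9500/275 = 34.545
Step 2: 0.65 mL + 2.3 mL = 2.95 mL total → factor 2.95/0.65 = 4.5385
Step 3: 65 μL brought to 29 mL → factor 29000/65 = 446.15
Step 4: 0.28 mL brought to 4450 μL → factor 4.45/0.28 = 15.893
Step 5: v brought to 2050 μL → factor = 2050 μL/v
Product of known-step factors = 1.1117 × 10^6
Overall factor = 6.00 × 10^5 PFU/mL / (0.0237 PFU/mL) = 2.5316 × 10^7
Step-5 factor = 2.5316 × 10^7 / 1.1117 × 10^6 = 22.773
v = 2050 μL / 22.773 = 90.0 μL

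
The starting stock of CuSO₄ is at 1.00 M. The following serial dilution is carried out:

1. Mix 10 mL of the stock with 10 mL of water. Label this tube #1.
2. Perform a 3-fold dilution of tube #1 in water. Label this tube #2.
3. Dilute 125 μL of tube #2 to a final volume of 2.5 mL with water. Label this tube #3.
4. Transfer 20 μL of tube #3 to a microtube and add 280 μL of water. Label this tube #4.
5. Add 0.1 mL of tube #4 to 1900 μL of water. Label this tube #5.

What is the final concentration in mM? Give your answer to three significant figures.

0.0278 mM

Step 1: 10 mL + 10 mL = 20 mL total → factor 20/10 = 2
Step 2: 3-fold → factor 3
Step 3: 125 μL brought to 2.5 mL → factor 2500/125 = 20
Step 4: 20 μL + 280 μL = 300 μL total → factor 300/20 = 15
Step 5: 0.1 mL + 1900 μL = 2 mL total → factor 2/0.1 = 20
Overall dilution factor = 2 × 3 × 20 × 15 × 20 = 36000
Final = 1.00 M / 36000 = 2.778 × 10^-5 M = 0.0278 mM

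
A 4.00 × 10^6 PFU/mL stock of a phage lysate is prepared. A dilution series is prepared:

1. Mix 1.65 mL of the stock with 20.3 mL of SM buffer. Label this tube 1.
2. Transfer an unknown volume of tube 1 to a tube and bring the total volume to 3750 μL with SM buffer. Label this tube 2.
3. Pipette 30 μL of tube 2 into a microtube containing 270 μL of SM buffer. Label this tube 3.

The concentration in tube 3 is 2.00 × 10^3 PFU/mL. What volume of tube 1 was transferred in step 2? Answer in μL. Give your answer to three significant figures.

Step 1: 1.65 mL + 20.3 mL = 21.95 mL total → factor 21.95/1.65 = 13.303
Step 2: v brought to 3750 μL → factor = 3750 μL/v
Step 3: 30 μL + 270 μL = 300 μL total → factor 300/30 = 10
Product of known-step factors = 133.03
Overall factor = 4.00 × 10^6 PFU/mL / (2.00 × 10^3 PFU/mL) = 2000
Step-2 factor = 2000 / 133.03 = 15.034
v = 3750 μL / 15.034 = 249 μL

249 μL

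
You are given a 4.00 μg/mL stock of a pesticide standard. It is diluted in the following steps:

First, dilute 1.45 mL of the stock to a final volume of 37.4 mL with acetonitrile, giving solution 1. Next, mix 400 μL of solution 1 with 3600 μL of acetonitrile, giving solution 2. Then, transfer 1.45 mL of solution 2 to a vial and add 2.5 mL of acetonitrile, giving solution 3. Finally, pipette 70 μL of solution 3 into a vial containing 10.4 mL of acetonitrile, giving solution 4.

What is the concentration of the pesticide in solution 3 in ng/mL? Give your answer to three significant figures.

5.69 ng/mL

Step 1: 1.45 mL brought to 37.4 mL → factor 37.4/1.45 = 25.793
Step 2: 400 μL + 3600 μL = 4000 μL total → factor 4000/400 = 10
Step 3: 1.45 mL + 2.5 mL = 3.95 mL total → factor 3.95/1.45 = 2.7241
Dilution factor through solution 3 = 25.793 × 10 × 2.7241 = 702.64
[solution 3] = 4.00 μg/mL / 702.64 = 0.005693 μg/mL = 5.69 ng/mL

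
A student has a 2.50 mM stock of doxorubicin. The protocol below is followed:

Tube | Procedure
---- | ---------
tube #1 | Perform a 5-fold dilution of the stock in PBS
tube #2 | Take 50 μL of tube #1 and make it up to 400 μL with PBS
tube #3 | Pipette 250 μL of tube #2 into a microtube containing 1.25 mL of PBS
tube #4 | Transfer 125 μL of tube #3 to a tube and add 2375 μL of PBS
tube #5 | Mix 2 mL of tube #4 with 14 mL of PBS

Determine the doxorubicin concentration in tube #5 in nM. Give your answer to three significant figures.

65.1 nM

Step 1: 5-fold → factor 5
Step 2: 50 μL brought to 400 μL → factor 400/50 = 8
Step 3: 250 μL + 1.25 mL = 1500 μL total → factor 1500/250 = 6
Step 4: 125 μL + 2375 μL = 2500 μL total → factor 2500/125 = 20
Step 5: 2 mL + 14 mL = 16 mL total → factor 16/2 = 8
Overall dilution factor = 5 × 8 × 6 × 20 × 8 = 38400
Final = 2.50 mM / 38400 = 6.510 × 10^-5 mM = 65.1 nM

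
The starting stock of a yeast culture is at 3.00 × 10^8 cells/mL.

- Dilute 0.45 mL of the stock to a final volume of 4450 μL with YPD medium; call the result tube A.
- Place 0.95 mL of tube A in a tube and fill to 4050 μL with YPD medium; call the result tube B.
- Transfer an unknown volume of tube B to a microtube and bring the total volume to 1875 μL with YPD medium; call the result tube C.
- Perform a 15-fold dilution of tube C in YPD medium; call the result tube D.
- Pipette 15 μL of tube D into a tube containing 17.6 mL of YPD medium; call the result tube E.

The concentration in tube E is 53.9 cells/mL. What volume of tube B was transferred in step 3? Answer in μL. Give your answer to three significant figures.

250 μL

Step 1: 0.45 mL brought to 4450 μL → factor 4.45/0.45 = 9.8889
Step 2: 0.95 mL brought to 4050 μL → factor 4.05/0.95 = 4.2632
Step 3: v brought to 1875 μL → factor = 1875 μL/v
Step 4: 15-fold → factor 15
Step 5: 15 μL + 17.6 mL = 17615 μL total → factor 17615/15 = 1174.3
Product of known-step factors = 7.4261 × 10^5
Overall factor = 3.00 × 10^8 cells/mL / (53.9 cells/mL) = 5.5659 × 10^6
Step-3 factor = 5.5659 × 10^6 / 7.4261 × 10^5 = 7.495
v = 1875 μL / 7.495 = 250 μL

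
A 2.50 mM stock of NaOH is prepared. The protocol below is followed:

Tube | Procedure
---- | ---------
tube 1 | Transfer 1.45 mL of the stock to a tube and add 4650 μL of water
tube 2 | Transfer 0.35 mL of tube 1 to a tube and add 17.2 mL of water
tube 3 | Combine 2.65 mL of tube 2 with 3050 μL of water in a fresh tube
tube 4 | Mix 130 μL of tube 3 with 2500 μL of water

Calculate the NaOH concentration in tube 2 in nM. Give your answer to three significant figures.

1.19 × 10^4 nM

Step 1: 1.45 mL + 4650 μL = 6.1 mL total → factor 6.1/1.45 = 4.2069
Step 2: 0.35 mL + 17.2 mL = 17.55 mL total → factor 17.55/0.35 = 50.143
Dilution factor through tube 2 = 4.2069 × 50.143 = 210.95
[tube 2] = 2.50 mM / 210.95 = 0.01185 mM = 1.19 × 10^4 nM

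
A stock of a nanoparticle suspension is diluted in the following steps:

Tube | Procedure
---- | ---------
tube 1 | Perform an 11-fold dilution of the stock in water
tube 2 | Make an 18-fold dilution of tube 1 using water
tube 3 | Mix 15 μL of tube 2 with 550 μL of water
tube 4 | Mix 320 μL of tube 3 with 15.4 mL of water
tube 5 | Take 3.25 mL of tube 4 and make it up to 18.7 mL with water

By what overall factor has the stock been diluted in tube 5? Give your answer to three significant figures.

Step 1: 11-fold → factor 11
Step 2: 18-fold → factor 18
Step 3: 15 μL + 550 μL = 565 μL total → factor 565/15 = 37.667
Step 4: 320 μL + 15.4 mL = 15720 μL total → factor 15720/320 = 49.125
Step 5: 3.25 mL brought to 18.7 mL → factor 18.7/3.25 = 5.7538
Overall dilution factor = 11 × 18 × 37.667 × 49.125 × 5.7538 = 2.1081 × 10^6

2.11 × 10^6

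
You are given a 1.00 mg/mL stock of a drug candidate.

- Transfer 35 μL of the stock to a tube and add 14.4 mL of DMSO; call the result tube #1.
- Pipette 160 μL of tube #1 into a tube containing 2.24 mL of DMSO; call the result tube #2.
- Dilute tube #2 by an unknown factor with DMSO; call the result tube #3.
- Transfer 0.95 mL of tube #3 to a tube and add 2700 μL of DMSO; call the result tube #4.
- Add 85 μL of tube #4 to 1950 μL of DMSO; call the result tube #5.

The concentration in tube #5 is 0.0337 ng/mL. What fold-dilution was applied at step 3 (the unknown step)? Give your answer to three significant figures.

Step 1: 35 μL + 14.4 mL = 14435 μL total → factor 14435/35 = 412.43
Step 2: 160 μL + 2.24 mL = 2400 μL total → factor 2400/160 = 15
Step 3: unknown factor x
Step 4: 0.95 mL + 2700 μL = 3.65 mL total → factor 3.65/0.95 = 3.8421
Step 5: 85 μL + 1950 μL = 2035 μL total → factor 2035/85 = 23.941
Product of known-step factors = 5.6906 × 10^5
Overall factor = 1.00 mg/mL / (0.0337 ng/mL) = 2.9674 × 10^7
x = 2.9674 × 10^7 / 5.6906 × 10^5 = 52.1

52.1-fold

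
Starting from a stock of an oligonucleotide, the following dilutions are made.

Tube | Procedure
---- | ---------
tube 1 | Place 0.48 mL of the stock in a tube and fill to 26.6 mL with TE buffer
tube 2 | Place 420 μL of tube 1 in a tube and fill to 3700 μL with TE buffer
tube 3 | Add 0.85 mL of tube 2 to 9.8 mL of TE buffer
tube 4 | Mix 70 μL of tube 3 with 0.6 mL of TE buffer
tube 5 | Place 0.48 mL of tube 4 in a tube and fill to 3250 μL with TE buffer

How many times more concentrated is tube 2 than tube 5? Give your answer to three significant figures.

812

Step 1: 0.48 mL brought to 26.6 mL → factor 26.6/0.48 = 55.417
Step 2: 420 μL brought to 3700 μL → factor 3700/420 = 8.8095
Step 3: 0.85 mL + 9.8 mL = 10.65 mL total → factor 10.65/0.85 = 12.529
Step 4: 70 μL + 0.6 mL = 670 μL total → factor 670/70 = 9.5714
Step 5: 0.48 mL brought to 3250 μL → factor 3.25/0.48 = 6.7708
Dilution factor to tube 2 = 488.19; to tube 5 = 3.9641 × 10^5
[tube 2]/[tube 5] = (factor to tube 5)/(factor to tube 2) = 3.9641 × 10^5/488.19 = 812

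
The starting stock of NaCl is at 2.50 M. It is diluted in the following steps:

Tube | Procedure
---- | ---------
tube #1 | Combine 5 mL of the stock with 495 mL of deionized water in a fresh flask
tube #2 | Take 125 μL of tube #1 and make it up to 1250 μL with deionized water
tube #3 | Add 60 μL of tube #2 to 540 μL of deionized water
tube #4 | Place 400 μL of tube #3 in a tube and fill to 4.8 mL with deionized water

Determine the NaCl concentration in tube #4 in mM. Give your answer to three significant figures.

Step 1: 5 mL + 495 mL = 500 mL total → factor 500/5 = 100
Step 2: 125 μL brought to 1250 μL → factor 1250/125 = 10
Step 3: 60 μL + 540 μL = 600 μL total → factor 600/60 = 10
Step 4: 400 μL brought to 4.8 mL → factor 4800/400 = 12
Overall dilution factor = 100 × 10 × 10 × 12 = 1.2 × 10^5
Final = 2.50 M / 1.2 × 10^5 = 2.083 × 10^-5 M = 0.0208 mM

0.0208 mM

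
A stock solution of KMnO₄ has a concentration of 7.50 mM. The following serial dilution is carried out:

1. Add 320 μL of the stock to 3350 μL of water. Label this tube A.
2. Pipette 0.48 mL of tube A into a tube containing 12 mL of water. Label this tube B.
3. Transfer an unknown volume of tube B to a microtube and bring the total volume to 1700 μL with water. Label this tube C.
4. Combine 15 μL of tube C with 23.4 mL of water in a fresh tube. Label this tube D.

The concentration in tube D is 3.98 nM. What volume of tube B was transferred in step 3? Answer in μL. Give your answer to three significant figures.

420 μL

Step 1: 320 μL + 3350 μL = 3670 μL total → factor 3670/320 = 11.469
Step 2: 0.48 mL + 12 mL = 12.48 mL total → factor 12.48/0.48 = 26
Step 3: v brought to 1700 μL → factor = 1700 μL/v
Step 4: 15 μL + 23.4 mL = 23415 μL total → factor 23415/15 = 1561
Product of known-step factors = 4.6547 × 10^5
Overall factor = 7.50 mM / (3.98 nM) = 1.8844 × 10^6
Step-3 factor = 1.8844 × 10^6 / 4.6547 × 10^5 = 4.0484
v = 1700 μL / 4.0484 = 420 μL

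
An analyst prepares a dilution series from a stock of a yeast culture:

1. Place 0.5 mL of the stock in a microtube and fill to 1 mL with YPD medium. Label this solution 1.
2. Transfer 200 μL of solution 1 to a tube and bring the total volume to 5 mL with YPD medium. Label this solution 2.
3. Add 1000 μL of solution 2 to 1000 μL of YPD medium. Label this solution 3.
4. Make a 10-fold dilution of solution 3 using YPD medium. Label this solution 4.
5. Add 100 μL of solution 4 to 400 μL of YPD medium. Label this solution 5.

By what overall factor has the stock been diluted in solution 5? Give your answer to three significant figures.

Step 1: 0.5 mL brought to 1 mL → factor 1/0.5 = 2
Step 2: 200 μL brought to 5 mL → factor 5000/200 = 25
Step 3: 1000 μL + 1000 μL = 2000 μL total → factor 2000/1000 = 2
Step 4: 10-fold → factor 10
Step 5: 100 μL + 400 μL = 500 μL total → factor 500/100 = 5
Overall dilution factor = 2 × 25 × 2 × 10 × 5 = 5000

5.00 × 10^3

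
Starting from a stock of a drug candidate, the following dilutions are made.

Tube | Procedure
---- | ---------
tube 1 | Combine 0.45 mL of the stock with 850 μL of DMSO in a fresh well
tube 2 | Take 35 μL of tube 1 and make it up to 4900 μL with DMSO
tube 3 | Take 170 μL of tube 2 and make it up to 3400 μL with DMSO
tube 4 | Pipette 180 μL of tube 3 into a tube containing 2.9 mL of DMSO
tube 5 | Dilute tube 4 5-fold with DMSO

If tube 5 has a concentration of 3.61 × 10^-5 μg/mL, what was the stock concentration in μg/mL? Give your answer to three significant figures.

25.0 μg/mL

Step 1: 0.45 mL + 850 μL = 1.3 mL total → factor 1.3/0.45 = 2.8889
Step 2: 35 μL brought to 4900 μL → factor 4900/35 = 140
Step 3: 170 μL brought to 3400 μL → factor 3400/170 = 20
Step 4: 180 μL + 2.9 mL = 3080 μL total → factor 3080/180 = 17.111
Step 5: 5-fold → factor 5
Overall dilution factor = 2.8889 × 140 × 20 × 17.111 × 5 = 6.9205 × 10^5
Stock = 3.61 × 10^-5 μg/mL × 6.9205 × 10^5 = 25.0 μg/mL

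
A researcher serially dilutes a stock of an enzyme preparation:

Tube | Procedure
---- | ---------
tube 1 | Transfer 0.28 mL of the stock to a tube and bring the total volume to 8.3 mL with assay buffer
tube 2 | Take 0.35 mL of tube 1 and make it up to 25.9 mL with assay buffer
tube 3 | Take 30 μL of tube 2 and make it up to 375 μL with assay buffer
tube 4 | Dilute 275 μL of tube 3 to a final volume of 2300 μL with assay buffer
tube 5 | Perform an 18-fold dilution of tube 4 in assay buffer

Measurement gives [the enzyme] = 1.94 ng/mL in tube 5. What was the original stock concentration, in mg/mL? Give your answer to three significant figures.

Step 1: 0.28 mL brought to 8.3 mL → factor 8.3/0.28 = 29.643
Step 2: 0.35 mL brought to 25.9 mL → factor 25.9/0.35 = 74
Step 3: 30 μL brought to 375 μL → factor 375/30 = 12.5
Step 4: 275 μL brought to 2300 μL → factor 2300/275 = 8.3636
Step 5: 18-fold → factor 18
Overall dilution factor = 29.643 × 74 × 12.5 × 8.3636 × 18 = 4.1279 × 10^6
Stock = 1.94 ng/mL × 4.1279 × 10^6 = 8.008 × 10^6 ng/mL = 8.01 mg/mL

8.01 mg/mL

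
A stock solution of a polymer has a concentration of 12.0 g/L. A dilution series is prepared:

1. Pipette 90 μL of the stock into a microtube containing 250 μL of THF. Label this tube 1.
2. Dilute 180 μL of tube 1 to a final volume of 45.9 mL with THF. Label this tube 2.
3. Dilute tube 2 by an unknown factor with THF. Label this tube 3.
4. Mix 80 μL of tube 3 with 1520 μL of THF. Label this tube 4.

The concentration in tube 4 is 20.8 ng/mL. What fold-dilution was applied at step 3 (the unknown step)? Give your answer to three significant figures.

29.9-fold

Step 1: 90 μL + 250 μL = 340 μL total → factor 340/90 = 3.7778
Step 2: 180 μL brought to 45.9 mL → factor 45900/180 = 255
Step 3: unknown factor x
Step 4: 80 μL + 1520 μL = 1600 μL total → factor 1600/80 = 20
Product of known-step factors = 19267
Overall factor = 12.0 g/L / (20.8 ng/mL) = 5.7692 × 10^5
x = 5.7692 × 10^5 / 19267 = 29.9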